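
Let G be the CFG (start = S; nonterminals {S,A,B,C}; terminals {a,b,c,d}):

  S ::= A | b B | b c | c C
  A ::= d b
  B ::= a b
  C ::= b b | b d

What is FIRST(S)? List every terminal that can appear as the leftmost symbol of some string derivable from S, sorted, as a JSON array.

FIRST iteration:
iter 1:
  A via A→d b: +{d}
  B via B→a b: +{a}
  C via C→b b: +{b}
  S via S→A: +{d}
  S via S→b B: +{b}
  S via S→c C: +{c}
  S: {b,c,d}  A: {d}  B: {a}  C: {b}
iter 2: — fixpoint
  S: {b,c,d}  A: {d}  B: {a}  C: {b}

FIRST(S) = ["b", "c", "d"]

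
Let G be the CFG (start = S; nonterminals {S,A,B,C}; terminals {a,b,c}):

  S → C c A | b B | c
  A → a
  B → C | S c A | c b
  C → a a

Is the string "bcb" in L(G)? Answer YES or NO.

CNF form of G:
  S -> C X4 | T2 B | c
  A -> a
  B -> S X3 | T0 T2 | T1 T1
  C -> T1 T1
  T0 -> c
  T1 -> a
  T2 -> b
  X3 -> T0 A
  X4 -> T0 A

Fill CYK table bottom-up:
  cell(0,0) b: {T2}  orig:{}
  cell(1,1) c: {S,T0}  orig:{S}
  cell(2,2) b: {T2}  orig:{}
  cell(0,1) bc: ∅
  cell(1,2) cb: {B}
  cell(0,2) bcb: {S}

S ∈ T[0,2] ⇒ YES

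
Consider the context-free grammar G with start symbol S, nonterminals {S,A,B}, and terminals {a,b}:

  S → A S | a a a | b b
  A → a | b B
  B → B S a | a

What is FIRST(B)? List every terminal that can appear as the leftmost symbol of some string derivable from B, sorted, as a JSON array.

Compute FIRST by fixpoint:
pass 1:
  A via A→a: +{a}
  A via A→b B: +{b}
  B via B→a: +{a}
  S via S→A S: +{a,b}
  FIRST(S)={a,b}  FIRST(A)={a,b}  FIRST(B)={a}
pass 2: done
  FIRST(S)={a,b}  FIRST(A)={a,b}  FIRST(B)={a}

FIRST(B) = ["a"]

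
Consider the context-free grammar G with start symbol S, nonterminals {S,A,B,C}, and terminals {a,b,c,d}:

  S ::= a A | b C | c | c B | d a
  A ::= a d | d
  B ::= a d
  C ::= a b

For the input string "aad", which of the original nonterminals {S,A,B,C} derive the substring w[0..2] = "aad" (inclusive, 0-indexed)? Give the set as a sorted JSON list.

CNF form of G:
  S -> T0 A | T1 T0 | T2 C | T3 B | c
  A -> T0 T1 | d
  B -> T0 T1
  C -> T0 T2
  T0 -> a
  T1 -> d
  T2 -> b
  T3 -> c

Fill CYK table bottom-up — only the sub-triangle for w[0..2]:
  cell(0,0) a: {T0}  orig:{}
  cell(1,1) a: {T0}  orig:{}
  cell(2,2) d: {A,T1}  orig:{A}
  cell(0,1) aa: ∅
  cell(1,2) ad: {A,B,S}
  cell(0,2) aad: {S}

Original NTs in T[0,2] deriving "aad": ["S"]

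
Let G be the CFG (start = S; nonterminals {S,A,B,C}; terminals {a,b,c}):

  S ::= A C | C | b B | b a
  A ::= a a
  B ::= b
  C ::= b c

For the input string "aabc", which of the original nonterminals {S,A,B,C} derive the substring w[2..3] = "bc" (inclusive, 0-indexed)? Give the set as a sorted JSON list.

CNF form of G:
  S -> A C | T1 B | T1 T0 | T1 T2
  A -> T0 T0
  B -> b
  C -> T1 T2
  T0 -> a
  T1 -> b
  T2 -> c

Fill CYK table bottom-up, restricted to cells inside w[2..3]:
  T[2,2] 'b' = {B,T1}  orig:{B}
  T[3,3] 'c' = {T2}  orig:{}
  T[2,3] 'bc' = {C,S}

Original NTs in T[2,3] deriving "bc": ["C", "S"]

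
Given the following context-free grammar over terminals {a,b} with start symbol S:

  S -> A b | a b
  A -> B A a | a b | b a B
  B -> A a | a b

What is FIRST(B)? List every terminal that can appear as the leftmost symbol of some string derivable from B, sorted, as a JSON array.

FIRST sets, iterate to fixpoint:
round 1:
  A via A→a b: +{a}
  A via A→b a B: +{b}
  B via B→A a: +{a,b}
  S via S→A b: +{a,b}
  FIRST(S)={a,b}  FIRST(A)={a,b}  FIRST(B)={a,b}
round 2: (stable)
  FIRST(S)={a,b}  FIRST(A)={a,b}  FIRST(B)={a,b}

FIRST(B) = ["a", "b"]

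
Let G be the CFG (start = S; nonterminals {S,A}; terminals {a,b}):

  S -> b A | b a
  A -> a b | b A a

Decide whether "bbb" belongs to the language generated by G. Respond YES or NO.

CNF form of G:
  S -> T1 A | T1 T0
  A -> T0 T1 | T1 X2
  T0 -> a
  T1 -> b
  X2 -> A T0

CYK fill:
  cell(0,0) b: {T1}  orig:{}
  cell(1,1) b: {T1}  orig:{}
  cell(2,2) b: {T1}  orig:{}
  cell(0,1) bb: ∅
  cell(1,2) bb: ∅
  cell(0,2) bbb: ∅

S ∉ T[0,2] ⇒ NO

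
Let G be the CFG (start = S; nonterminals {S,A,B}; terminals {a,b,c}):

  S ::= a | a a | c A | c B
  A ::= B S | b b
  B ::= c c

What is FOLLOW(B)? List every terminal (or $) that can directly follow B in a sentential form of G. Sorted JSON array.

FIRST sets, iterate to fixpoint:
pass 1:
  A via A→b b: +{b}
  B via B→c c: +{c}
  S via S→a: +{a}
  S via S→c A: +{c}
  S: {a,c}  A: {b}  B: {c}
pass 2:
  A via A→B S: +{c}
  S: {a,c}  A: {b,c}  B: {c}
pass 3: — fixpoint
  S: {a,c}  A: {b,c}  B: {c}

FOLLOW sets:
seed FOLLOW(S) with $
round 1:
  A→B S: FOLLOW(B) ⊇ FIRST(S) = {a,c}; new: +{a,c}
  S→c A: FOLLOW(A) ⊇ FOLLOW(S) ⊇ {$}; new: +{$}
  S→c B: FOLLOW(B) ⊇ FOLLOW(S) ⊇ {$}; new: +{$}
  FOLLOW(S)={$}  FOLLOW(A)={$}  FOLLOW(B)={$,a,c}
round 2: (stable)
  FOLLOW(S)={$}  FOLLOW(A)={$}  FOLLOW(B)={$,a,c}

FOLLOW(B) = ["$", "a", "c"]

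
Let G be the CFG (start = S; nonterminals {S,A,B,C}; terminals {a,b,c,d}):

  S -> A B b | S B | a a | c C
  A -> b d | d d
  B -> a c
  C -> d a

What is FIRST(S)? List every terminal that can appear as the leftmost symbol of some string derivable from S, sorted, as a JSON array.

FIRST iteration:
round 1:
  A via A→b d: +{b}
  A via A→d d: +{d}
  B via B→a c: +{a}
  C via C→d a: +{d}
  S via S→A B b: +{b,d}
  S via S→a a: +{a}
  S via S→c C: +{c}
  S: {a,b,c,d}  A: {b,d}  B: {a}  C: {d}
round 2: done
  S: {a,b,c,d}  A: {b,d}  B: {a}  C: {d}

FIRST(S) = ["a", "b", "c", "d"]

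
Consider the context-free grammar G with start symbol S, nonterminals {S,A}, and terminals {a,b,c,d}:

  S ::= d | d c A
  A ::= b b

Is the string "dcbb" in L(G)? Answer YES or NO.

CNF form of G:
  S -> T1 X3 | d
  A -> T0 T0
  T0 -> b
  T1 -> d
  T2 -> c
  X3 -> T2 A

Fill CYK table bottom-up:
  cell(0,0) d: {S,T1}  orig:{S}
  cell(1,1) c: {T2}  orig:{}
  cell(2,2) b: {T0}  orig:{}
  cell(3,3) b: {T0}  orig:{}
  cell(0,1) dc: ∅
  cell(1,2) cb: ∅
  cell(2,3) bb: {A}
  cell(0,2) dcb: ∅
  cell(1,3) cbb: {X3}  orig:{}
  cell(0,3) dcbb: {S}

S ∈ T[0,3] ⇒ YES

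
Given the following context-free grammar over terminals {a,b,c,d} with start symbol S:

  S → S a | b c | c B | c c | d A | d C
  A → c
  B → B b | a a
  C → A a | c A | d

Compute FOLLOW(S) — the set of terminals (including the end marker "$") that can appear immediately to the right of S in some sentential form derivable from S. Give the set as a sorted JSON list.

Compute FIRST by fixpoint:
iter 1:
  A via A→c: +{c}
  B via B→a a: +{a}
  C via C→A a: +{c}
  C via C→d: +{d}
  S via S→b c: +{b}
  S via S→c B: +{c}
  S via S→d A: +{d}
  S: {b,c,d}  A: {c}  B: {a}  C: {c,d}
iter 2: done
  S: {b,c,d}  A: {c}  B: {a}  C: {c,d}

Compute FOLLOW by fixpoint:
initialize: $ ∈ FOLLOW(S)
[1]
  B→B b: FOLLOW(B) ⊇ FIRST(b) = {b}; new: +{b}
  C→A a: FOLLOW(A) ⊇ FIRST(a) = {a}; new: +{a}
  S→S a: FOLLOW(S) ⊇ FIRST(a) = {a}; new: +{a}
  S→c B: FOLLOW(B) ⊇ FOLLOW(S) ⊇ {$,a}; new: +{$,a}
  S→d A: FOLLOW(A) ⊇ FOLLOW(S) ⊇ {$,a}; new: +{$}
  S→d C: FOLLOW(C) ⊇ FOLLOW(S) ⊇ {$,a}; new: +{$,a}
  S: {$,a}  A: {$,a}  B: {$,a,b}  C: {$,a}
[2] (stable)
  S: {$,a}  A: {$,a}  B: {$,a,b}  C: {$,a}

FOLLOW(S) = ["$", "a"]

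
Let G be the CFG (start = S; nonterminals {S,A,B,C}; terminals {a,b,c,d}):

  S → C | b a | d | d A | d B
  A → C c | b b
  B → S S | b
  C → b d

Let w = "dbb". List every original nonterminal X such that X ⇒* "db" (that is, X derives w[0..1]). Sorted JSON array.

CNF form of G:
  S -> T1 T2 | T1 T3 | T2 A | T2 B | d
  A -> C T0 | T1 T1
  B -> S S | b
  C -> T1 T2
  T0 -> c
  T1 -> b
  T2 -> d
  T3 -> a

CYK fill — only the sub-triangle for w[0..1]:
  T[0,0] 'd' = {S,T2}  orig:{S}
  T[1,1] 'b' = {B,T1}  orig:{B}
  T[0,1] 'db' = {S}

Original NTs in T[0,1] deriving "db": ["S"]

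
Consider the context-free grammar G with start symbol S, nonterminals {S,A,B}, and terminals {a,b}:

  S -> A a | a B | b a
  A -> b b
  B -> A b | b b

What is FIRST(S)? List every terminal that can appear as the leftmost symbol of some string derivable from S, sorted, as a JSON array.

FIRST iteration:
pass 1:
  A via A→b b: +{b}
  B via B→A b: +{b}
  S via S→A a: +{b}
  S via S→a B: +{a}
  FIRST[S]={a,b}  FIRST[A]={b}  FIRST[B]={b}
pass 2: done
  FIRST[S]={a,b}  FIRST[A]={b}  FIRST[B]={b}

FIRST(S) = ["a", "b"]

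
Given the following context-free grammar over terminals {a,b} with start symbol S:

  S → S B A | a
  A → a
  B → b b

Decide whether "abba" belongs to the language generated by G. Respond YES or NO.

Convert to CNF:
  S -> S X1 | a
  A -> a
  B -> T0 T0
  T0 -> b
  X1 -> B A

CYK fill:
  cell(0,0) a: {A,S}
  cell(1,1) b: {T0}  orig:{}
  cell(2,2) b: {T0}  orig:{}
  cell(3,3) a: {A,S}
  cell(0,1) ab: ∅
  cell(1,2) bb: {B}
  cell(2,3) ba: ∅
  cell(0,2) abb: ∅
  cell(1,3) bba: {X1}  orig:{}
  cell(0,3) abba: {S}

S ∈ T[0,3] ⇒ YES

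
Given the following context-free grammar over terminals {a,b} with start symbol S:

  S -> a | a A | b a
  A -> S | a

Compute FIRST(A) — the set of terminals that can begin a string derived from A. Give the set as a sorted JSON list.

Compute FIRST by fixpoint:
pass 1:
  A via A→a: +{a}
  S via S→a: +{a}
  S via S→b a: +{b}
  S: {a,b}  A: {a}
pass 2:
  A via A→S: +{b}
  S: {a,b}  A: {a,b}
pass 3: done
  S: {a,b}  A: {a,b}

FIRST(A) = ["a", "b"]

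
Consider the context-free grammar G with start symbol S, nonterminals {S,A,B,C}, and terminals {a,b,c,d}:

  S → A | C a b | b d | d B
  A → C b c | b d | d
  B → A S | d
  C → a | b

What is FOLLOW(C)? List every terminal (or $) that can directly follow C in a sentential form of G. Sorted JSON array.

FIRST iteration:
[1]
  A via A→b d: +{b}
  A via A→d: +{d}
  B via B→A S: +{b,d}
  C via C→a: +{a}
  C via C→b: +{b}
  S via S→A: +{b,d}
  S via S→C a b: +{a}
  FIRST(S)={a,b,d}  FIRST(A)={b,d}  FIRST(B)={b,d}  FIRST(C)={a,b}
[2]
  A via A→C b c: +{a}
  B via B→A S: +{a}
  FIRST(S)={a,b,d}  FIRST(A)={a,b,d}  FIRST(B)={a,b,d}  FIRST(C)={a,b}
[3] — fixpoint
  FIRST(S)={a,b,d}  FIRST(A)={a,b,d}  FIRST(B)={a,b,d}  FIRST(C)={a,b}

Compute FOLLOW by fixpoint:
FOLLOW(S) := {$}
iter 1:
  A→C b c: FOLLOW(C) ⊇ FIRST(b) = {b}; new: +{b}
  B→A S: FOLLOW(A) ⊇ FIRST(S) = {a,b,d}; new: +{a,b,d}
  S→A: FOLLOW(A) ⊇ FOLLOW(S) ⊇ {$}; new: +{$}
  S→C a b: FOLLOW(C) ⊇ FIRST(a) = {a}; new: +{a}
  S→d B: FOLLOW(B) ⊇ FOLLOW(S) ⊇ {$}; new: +{$}
  S: {$}  A: {$,a,b,d}  B: {$}  C: {a,b}
iter 2: — fixpoint
  S: {$}  A: {$,a,b,d}  B: {$}  C: {a,b}

FOLLOW(C) = ["a", "b"]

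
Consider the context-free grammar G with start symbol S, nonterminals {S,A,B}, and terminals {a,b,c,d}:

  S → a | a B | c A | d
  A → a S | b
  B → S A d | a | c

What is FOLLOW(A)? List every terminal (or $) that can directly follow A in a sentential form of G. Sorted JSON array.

FIRST sets, iterate to fixpoint:
iter 1:
  A via A→a S: +{a}
  A via A→b: +{b}
  B via B→a: +{a}
  B via B→c: +{c}
  S via S→a: +{a}
  S via S→c A: +{c}
  S via S→d: +{d}
  FIRST[S]={a,c,d}  FIRST[A]={a,b}  FIRST[B]={a,c}
iter 2:
  B via B→S A d: +{d}
  FIRST[S]={a,c,d}  FIRST[A]={a,b}  FIRST[B]={a,c,d}
iter 3: done
  FIRST[S]={a,c,d}  FIRST[A]={a,b}  FIRST[B]={a,c,d}

FOLLOW sets:
initialize: $ ∈ FOLLOW(S)
round 1:
  B→S A d: FOLLOW(S) ⊇ FIRST(A) = {a,b}; new: +{a,b}
  B→S A d: FOLLOW(A) ⊇ FIRST(d) = {d}; new: +{d}
  S→a B: FOLLOW(B) ⊇ FOLLOW(S) ⊇ {$,a,b}; new: +{$,a,b}
  S→c A: FOLLOW(A) ⊇ FOLLOW(S) ⊇ {$,a,b}; new: +{$,a,b}
  S: {$,a,b}  A: {$,a,b,d}  B: {$,a,b}
round 2:
  A→a S: FOLLOW(S) ⊇ FOLLOW(A) ⊇ {$,a,b,d}; new: +{d}
  S→a B: FOLLOW(B) ⊇ FOLLOW(S) ⊇ {$,a,b,d}; new: +{d}
  S: {$,a,b,d}  A: {$,a,b,d}  B: {$,a,b,d}
round 3: (stable)
  S: {$,a,b,d}  A: {$,a,b,d}  B: {$,a,b,d}

FOLLOW(A) = ["$", "a", "b", "d"]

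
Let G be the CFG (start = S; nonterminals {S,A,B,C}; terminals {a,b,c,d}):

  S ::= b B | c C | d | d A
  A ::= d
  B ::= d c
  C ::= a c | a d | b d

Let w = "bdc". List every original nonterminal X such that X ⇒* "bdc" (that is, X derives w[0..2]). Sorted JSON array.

CNF form of G:
  S -> T0 A | T1 C | T3 B | d
  A -> d
  B -> T0 T1
  C -> T2 T0 | T2 T1 | T3 T0
  T0 -> d
  T1 -> c
  T2 -> a
  T3 -> b

CYK fill — only the sub-triangle for w[0..2]:
  [0..0]={T3}  "b"  orig:{}
  [1..1]={A,S,T0}  "d"  orig:{A,S}
  [2..2]={T1}  "c"  orig:{}
  [0..1]={C}  "bd"
  [1..2]={B}  "dc"
  [0..2]={S}  "bdc"

Original NTs in T[0,2] deriving "bdc": ["S"]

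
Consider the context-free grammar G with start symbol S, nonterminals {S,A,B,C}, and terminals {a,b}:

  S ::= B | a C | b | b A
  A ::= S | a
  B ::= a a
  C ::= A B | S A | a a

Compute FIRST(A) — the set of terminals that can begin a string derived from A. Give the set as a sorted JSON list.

FIRST sets, iterate to fixpoint:
round 1:
  A via A→a: +{a}
  B via B→a a: +{a}
  C via C→A B: +{a}
  S via S→B: +{a}
  S via S→b: +{b}
  S: {a,b}  A: {a}  B: {a}  C: {a}
round 2:
  A via A→S: +{b}
  C via C→A B: +{b}
  S: {a,b}  A: {a,b}  B: {a}  C: {a,b}
round 3: — fixpoint
  S: {a,b}  A: {a,b}  B: {a}  C: {a,b}

FIRST(A) = ["a", "b"]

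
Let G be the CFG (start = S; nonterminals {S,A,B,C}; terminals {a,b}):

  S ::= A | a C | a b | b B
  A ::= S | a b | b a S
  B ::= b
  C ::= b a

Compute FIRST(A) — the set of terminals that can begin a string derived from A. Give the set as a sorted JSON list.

Compute FIRST by fixpoint:
pass 1:
  A via A→a b: +{a}
  A via A→b a S: +{b}
  B via B→b: +{b}
  C via C→b a: +{b}
  S via S→A: +{a,b}
  FIRST(S)={a,b}  FIRST(A)={a,b}  FIRST(B)={b}  FIRST(C)={b}
pass 2: done
  FIRST(S)={a,b}  FIRST(A)={a,b}  FIRST(B)={b}  FIRST(C)={b}

FIRST(A) = ["a", "b"]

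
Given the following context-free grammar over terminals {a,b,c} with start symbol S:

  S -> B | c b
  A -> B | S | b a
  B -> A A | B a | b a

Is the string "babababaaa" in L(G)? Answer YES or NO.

CNF form of G:
  S -> A A | B T0 | T1 T0 | T2 T1
  A -> A A | B T0 | T1 T0 | T2 T1
  B -> A A | B T0 | T1 T0
  T0 -> a
  T1 -> b
  T2 -> c

CYK table (by increasing span):
  T[0,0] 'b' = {T1}  orig:{}
  T[1,1] 'a' = {T0}  orig:{}
  T[2,2] 'b' = {T1}  orig:{}
  T[3,3] 'a' = {T0}  orig:{}
  T[4,4] 'b' = {T1}  orig:{}
  T[5,5] 'a' = {T0}  orig:{}
  T[6,6] 'b' = {T1}  orig:{}
  T[7,7] 'a' = {T0}  orig:{}
  T[8,8] 'a' = {T0}  orig:{}
  T[9,9] 'a' = {T0}  orig:{}
  T[0,1] 'ba' = {A,B,S}
  T[1,2] 'ab' = ∅
  T[2,3] 'ba' = {A,B,S}
  T[3,4] 'ab' = ∅
  T[4,5] 'ba' = {A,B,S}
  T[5,6] 'ab' = ∅
  T[6,7] 'ba' = {A,B,S}
  T[7,8] 'aa' = ∅
  T[8,9] 'aa' = ∅
  T[0,2] 'bab' = ∅
  T[1,3] 'aba' = ∅
  T[2,4] 'bab' = ∅
  T[3,5] 'aba' = ∅
  T[4,6] 'bab' = ∅
  T[5,7] 'aba' = ∅
  T[6,8] 'baa' = {A,B,S}
  T[7,9] 'aaa' = ∅
  T[0,3] 'baba' = {A,B,S}
  T[1,4] 'abab' = ∅
  T[2,5] 'baba' = {A,B,S}
  T[3,6] 'abab' = ∅
  T[4,7] 'baba' = {A,B,S}
  T[5,8] 'abaa' = ∅
  T[6,9] 'baaa' = {A,B,S}
  T[0,4] 'babab' = ∅
  T[1,5] 'ababa' = ∅
  T[2,6] 'babab' = ∅
  T[3,7] 'ababa' = ∅
  T[4,8] 'babaa' = {A,B,S}
  T[5,9] 'abaaa' = ∅
  T[0,5] 'bababa' = {A,B,S}
  T[1,6] 'ababab' = ∅
  T[2,7] 'bababa' = {A,B,S}
  T[3,8] 'ababaa' = ∅
  T[4,9] 'babaaa' = {A,B,S}
  T[0,6] 'bababab' = ∅
  T[1,7] 'abababa' = ∅
  T[2,8] 'bababaa' = {A,B,S}
  T[3,9] 'ababaaa' = ∅
  T[0,7] 'babababa' = {A,B,S}
  T[1,8] 'abababaa' = ∅
  T[2,9] 'bababaaa' = {A,B,S}
  T[0,8] 'babababaa' = {A,B,S}
  T[1,9] 'abababaaa' = ∅
  T[0,9] 'babababaaa' = {A,B,S}

S ∈ T[0,9] ⇒ YES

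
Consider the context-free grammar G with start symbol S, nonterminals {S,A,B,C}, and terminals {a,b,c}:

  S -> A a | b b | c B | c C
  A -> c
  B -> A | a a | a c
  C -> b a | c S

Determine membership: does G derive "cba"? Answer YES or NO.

CNF form of G:
  S -> A T0 | T1 B | T1 C | T2 T2
  A -> c
  B -> T0 T0 | T0 T1 | c
  C -> T1 S | T2 T0
  T0 -> a
  T1 -> c
  T2 -> b

CYK fill:
  cell(0,0) c: {A,B,T1}  orig:{A,B}
  cell(1,1) b: {T2}  orig:{}
  cell(2,2) a: {T0}  orig:{}
  cell(0,1) cb: ∅
  cell(1,2) ba: {C}
  cell(0,2) cba: {S}

S ∈ T[0,2] ⇒ YES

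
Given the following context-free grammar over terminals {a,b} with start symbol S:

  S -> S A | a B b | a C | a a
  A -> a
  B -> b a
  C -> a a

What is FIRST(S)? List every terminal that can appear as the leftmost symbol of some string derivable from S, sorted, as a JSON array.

FIRST sets, iterate to fixpoint:
iter 1:
  A via A→a: +{a}
  B via B→b a: +{b}
  C via C→a a: +{a}
  S via S→a B b: +{a}
  FIRST[S]={a}  FIRST[A]={a}  FIRST[B]={b}  FIRST[C]={a}
iter 2: — fixpoint
  FIRST[S]={a}  FIRST[A]={a}  FIRST[B]={b}  FIRST[C]={a}

FIRST(S) = ["a"]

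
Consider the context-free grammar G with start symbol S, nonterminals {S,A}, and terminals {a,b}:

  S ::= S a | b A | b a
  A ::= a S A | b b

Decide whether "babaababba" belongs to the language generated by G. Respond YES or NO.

Convert to CNF:
  S -> S T0 | T1 A | T1 T0
  A -> T0 X2 | T1 T1
  T0 -> a
  T1 -> b
  X2 -> S A

CYK table (by increasing span):
  [0..0]={T1}  "b"  orig:{}
  [1..1]={T0}  "a"  orig:{}
  [2..2]={T1}  "b"  orig:{}
  [3..3]={T0}  "a"  orig:{}
  [4..4]={T0}  "a"  orig:{}
  [5..5]={T1}  "b"  orig:{}
  [6..6]={T0}  "a"  orig:{}
  [7..7]={T1}  "b"  orig:{}
  [8..8]={T1}  "b"  orig:{}
  [9..9]={T0}  "a"  orig:{}
  [0..1]={S}  "ba"
  [1..2]=∅  "ab"
  [2..3]={S}  "ba"
  [3..4]=∅  "aa"
  [4..5]=∅  "ab"
  [5..6]={S}  "ba"
  [6..7]=∅  "ab"
  [7..8]={A}  "bb"
  [8..9]={S}  "ba"
  [0..2]=∅  "bab"
  [1..3]=∅  "aba"
  [2..4]={S}  "baa"
  [3..5]=∅  "aab"
  [4..6]=∅  "aba"
  [5..7]=∅  "bab"
  [6..8]=∅  "abb"
  [7..9]=∅  "bba"
  [0..3]=∅  "baba"
  [1..4]=∅  "abaa"
  [2..5]=∅  "baab"
  [3..6]=∅  "aaba"
  [4..7]=∅  "abab"
  [5..8]={X2}  "babb"  orig:{}
  [6..9]=∅  "abba"
  [0..4]=∅  "babaa"
  [1..5]=∅  "abaab"
  [2..6]=∅  "baaba"
  [3..7]=∅  "aabab"
  [4..8]={A}  "ababb"
  [5..9]=∅  "babba"
  [0..5]=∅  "babaab"
  [1..6]=∅  "abaaba"
  [2..7]=∅  "baabab"
  [3..8]=∅  "aababb"
  [4..9]=∅  "ababba"
  [0..6]=∅  "babaaba"
  [1..7]=∅  "abaabab"
  [2..8]={X2}  "baababb"  orig:{}
  [3..9]=∅  "aababba"
  [0..7]=∅  "babaabab"
  [1..8]={A}  "abaababb"
  [2..9]=∅  "baababba"
  [0..8]={S}  "babaababb"
  [1..9]=∅  "abaababba"
  [0..9]={S}  "babaababba"

S ∈ T[0,9] ⇒ YES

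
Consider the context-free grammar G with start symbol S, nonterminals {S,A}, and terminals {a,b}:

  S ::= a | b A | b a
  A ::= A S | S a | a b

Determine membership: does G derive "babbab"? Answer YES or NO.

CNF form of G:
  S -> T1 A | T1 T0 | a
  A -> A S | S T0 | T0 T1
  T0 -> a
  T1 -> b

CYK fill:
  cell(0,0) b: {T1}  orig:{}
  cell(1,1) a: {S,T0}  orig:{S}
  cell(2,2) b: {T1}  orig:{}
  cell(3,3) b: {T1}  orig:{}
  cell(4,4) a: {S,T0}  orig:{S}
  cell(5,5) b: {T1}  orig:{}
  cell(0,1) ba: {S}
  cell(1,2) ab: {A}
  cell(2,3) bb: ∅
  cell(3,4) ba: {S}
  cell(4,5) ab: {A}
  cell(0,2) bab: {S}
  cell(1,3) abb: ∅
  cell(2,4) bba: ∅
  cell(3,5) bab: {S}
  cell(0,3) babb: ∅
  cell(1,4) abba: {A}
  cell(2,5) bbab: ∅
  cell(0,4) babba: {S}
  cell(1,5) abbab: {A}
  cell(0,5) babbab: {S}

S ∈ T[0,5] ⇒ YES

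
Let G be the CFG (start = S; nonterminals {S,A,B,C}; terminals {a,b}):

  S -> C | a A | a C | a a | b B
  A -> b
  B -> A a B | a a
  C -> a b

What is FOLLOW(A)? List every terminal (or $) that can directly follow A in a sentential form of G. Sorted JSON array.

FIRST sets, iterate to fixpoint:
round 1:
  A via A→b: +{b}
  B via B→A a B: +{b}
  B via B→a a: +{a}
  C via C→a b: +{a}
  S via S→C: +{a}
  S via S→b B: +{b}
  S: {a,b}  A: {b}  B: {a,b}  C: {a}
round 2: (stable)
  S: {a,b}  A: {b}  B: {a,b}  C: {a}

Compute FOLLOW by fixpoint:
seed FOLLOW(S) with $
pass 1:
  B→A a B: FOLLOW(A) ⊇ FIRST(a) = {a}; new: +{a}
  S→C: FOLLOW(C) ⊇ FOLLOW(S) ⊇ {$}; new: +{$}
  S→a A: FOLLOW(A) ⊇ FOLLOW(S) ⊇ {$}; new: +{$}
  S→b B: FOLLOW(B) ⊇ FOLLOW(S) ⊇ {$}; new: +{$}
  FOLLOW[S]={$}  FOLLOW[A]={$,a}  FOLLOW[B]={$}  FOLLOW[C]={$}
pass 2: (no change)
  FOLLOW[S]={$}  FOLLOW[A]={$,a}  FOLLOW[B]={$}  FOLLOW[C]={$}

FOLLOW(A) = ["$", "a"]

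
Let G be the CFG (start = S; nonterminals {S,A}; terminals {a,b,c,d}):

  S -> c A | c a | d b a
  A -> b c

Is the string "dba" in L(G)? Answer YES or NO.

Convert to CNF:
  S -> T1 A | T1 T2 | T3 X4
  A -> T0 T1
  T0 -> b
  T1 -> c
  T2 -> a
  T3 -> d
  X4 -> T0 T2

CYK fill:
  cell(0,0) d: {T3}  orig:{}
  cell(1,1) b: {T0}  orig:{}
  cell(2,2) a: {T2}  orig:{}
  cell(0,1) db: ∅
  cell(1,2) ba: {X4}  orig:{}
  cell(0,2) dba: {S}

S ∈ T[0,2] ⇒ YES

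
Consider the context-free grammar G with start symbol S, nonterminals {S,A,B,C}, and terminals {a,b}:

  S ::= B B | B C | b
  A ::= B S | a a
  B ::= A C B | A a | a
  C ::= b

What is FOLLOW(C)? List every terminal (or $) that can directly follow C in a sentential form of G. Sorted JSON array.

Compute FIRST by fixpoint:
pass 1:
  A via A→a a: +{a}
  B via B→A C B: +{a}
  C via C→b: +{b}
  S via S→B B: +{a}
  S via S→b: +{b}
  FIRST(S)={a,b}  FIRST(A)={a}  FIRST(B)={a}  FIRST(C)={b}
pass 2: (no change)
  FIRST(S)={a,b}  FIRST(A)={a}  FIRST(B)={a}  FIRST(C)={b}

FOLLOW iteration:
FOLLOW(S) := {$}
[1]
  A→B S: FOLLOW(B) ⊇ FIRST(S) = {a,b}; new: +{a,b}
  B→A C B: FOLLOW(A) ⊇ FIRST(C) = {b}; new: +{b}
  B→A C B: FOLLOW(C) ⊇ FIRST(B) = {a}; new: +{a}
  B→A a: FOLLOW(A) ⊇ FIRST(a) = {a}; new: +{a}
  S→B B: FOLLOW(B) ⊇ FOLLOW(S) ⊇ {$}; new: +{$}
  S→B C: FOLLOW(C) ⊇ FOLLOW(S) ⊇ {$}; new: +{$}
  FOLLOW(S)={$}  FOLLOW(A)={a,b}  FOLLOW(B)={$,a,b}  FOLLOW(C)={$,a}
[2]
  A→B S: FOLLOW(S) ⊇ FOLLOW(A) ⊇ {a,b}; new: +{a,b}
  S→B C: FOLLOW(C) ⊇ FOLLOW(S) ⊇ {$,a,b}; new: +{b}
  FOLLOW(S)={$,a,b}  FOLLOW(A)={a,b}  FOLLOW(B)={$,a,b}  FOLLOW(C)={$,a,b}
[3] (stable)
  FOLLOW(S)={$,a,b}  FOLLOW(A)={a,b}  FOLLOW(B)={$,a,b}  FOLLOW(C)={$,a,b}

FOLLOW(C) = ["$", "a", "b"]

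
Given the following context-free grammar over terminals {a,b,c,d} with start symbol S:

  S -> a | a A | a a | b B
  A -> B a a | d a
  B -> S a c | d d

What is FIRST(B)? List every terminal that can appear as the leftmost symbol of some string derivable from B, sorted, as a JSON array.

FIRST iteration:
[1]
  A via A→d a: +{d}
  B via B→d d: +{d}
  S via S→a: +{a}
  S via S→b B: +{b}
  FIRST(S)={a,b}  FIRST(A)={d}  FIRST(B)={d}
[2]
  B via B→S a c: +{a,b}
  FIRST(S)={a,b}  FIRST(A)={d}  FIRST(B)={a,b,d}
[3]
  A via A→B a a: +{a,b}
  FIRST(S)={a,b}  FIRST(A)={a,b,d}  FIRST(B)={a,b,d}
[4] done
  FIRST(S)={a,b}  FIRST(A)={a,b,d}  FIRST(B)={a,b,d}

FIRST(B) = ["a", "b", "d"]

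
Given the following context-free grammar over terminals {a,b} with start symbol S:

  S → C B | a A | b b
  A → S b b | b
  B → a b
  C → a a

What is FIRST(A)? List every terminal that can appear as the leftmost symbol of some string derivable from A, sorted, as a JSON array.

FIRST sets, iterate to fixpoint:
pass 1:
  A via A→b: +{b}
  B via B→a b: +{a}
  C via C→a a: +{a}
  S via S→C B: +{a}
  S via S→b b: +{b}
  FIRST(S)={a,b}  FIRST(A)={b}  FIRST(B)={a}  FIRST(C)={a}
pass 2:
  A via A→S b b: +{a}
  FIRST(S)={a,b}  FIRST(A)={a,b}  FIRST(B)={a}  FIRST(C)={a}
pass 3: — fixpoint
  FIRST(S)={a,b}  FIRST(A)={a,b}  FIRST(B)={a}  FIRST(C)={a}

FIRST(A) = ["a", "b"]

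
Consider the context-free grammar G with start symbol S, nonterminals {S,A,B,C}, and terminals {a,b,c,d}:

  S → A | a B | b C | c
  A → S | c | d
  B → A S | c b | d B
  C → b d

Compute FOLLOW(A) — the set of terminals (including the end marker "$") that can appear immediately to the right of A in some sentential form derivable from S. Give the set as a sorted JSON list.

Compute FIRST by fixpoint:
iter 1:
  A via A→c: +{c}
  A via A→d: +{d}
  B via B→A S: +{c,d}
  C via C→b d: +{b}
  S via S→A: +{c,d}
  S via S→a B: +{a}
  S via S→b C: +{b}
  FIRST(S)={a,b,c,d}  FIRST(A)={c,d}  FIRST(B)={c,d}  FIRST(C)={b}
iter 2:
  A via A→S: +{a,b}
  B via B→A S: +{a,b}
  FIRST(S)={a,b,c,d}  FIRST(A)={a,b,c,d}  FIRST(B)={a,b,c,d}  FIRST(C)={b}
iter 3: (stable)
  FIRST(S)={a,b,c,d}  FIRST(A)={a,b,c,d}  FIRST(B)={a,b,c,d}  FIRST(C)={b}

FOLLOW sets:
FOLLOW(S) := {$}
iter 1:
  B→A S: FOLLOW(A) ⊇ FIRST(S) = {a,b,c,d}; new: +{a,b,c,d}
  S→A: FOLLOW(A) ⊇ FOLLOW(S) ⊇ {$}; new: +{$}
  S→a B: FOLLOW(B) ⊇ FOLLOW(S) ⊇ {$}; new: +{$}
  S→b C: FOLLOW(C) ⊇ FOLLOW(S) ⊇ {$}; new: +{$}
  FOLLOW[S]={$}  FOLLOW[A]={$,a,b,c,d}  FOLLOW[B]={$}  FOLLOW[C]={$}
iter 2:
  A→S: FOLLOW(S) ⊇ FOLLOW(A) ⊇ {$,a,b,c,d}; new: +{a,b,c,d}
  S→a B: FOLLOW(B) ⊇ FOLLOW(S) ⊇ {$,a,b,c,d}; new: +{a,b,c,d}
  S→b C: FOLLOW(C) ⊇ FOLLOW(S) ⊇ {$,a,b,c,d}; new: +{a,b,c,d}
  FOLLOW[S]={$,a,b,c,d}  FOLLOW[A]={$,a,b,c,d}  FOLLOW[B]={$,a,b,c,d}  FOLLOW[C]={$,a,b,c,d}
iter 3: done
  FOLLOW[S]={$,a,b,c,d}  FOLLOW[A]={$,a,b,c,d}  FOLLOW[B]={$,a,b,c,d}  FOLLOW[C]={$,a,b,c,d}

FOLLOW(A) = ["$", "a", "b", "c", "d"]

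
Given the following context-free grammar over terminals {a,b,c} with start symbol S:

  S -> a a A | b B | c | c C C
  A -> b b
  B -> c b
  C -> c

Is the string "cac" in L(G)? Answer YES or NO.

Convert to CNF:
  S -> T0 B | T1 X4 | T2 X3 | c
  A -> T0 T0
  B -> T1 T0
  C -> c
  T0 -> b
  T1 -> c
  T2 -> a
  X3 -> T2 A
  X4 -> C C

Fill CYK table bottom-up:
  [0..0]={C,S,T1}  "c"  orig:{C,S}
  [1..1]={T2}  "a"  orig:{}
  [2..2]={C,S,T1}  "c"  orig:{C,S}
  [0..1]=∅  "ca"
  [1..2]=∅  "ac"
  [0..2]=∅  "cac"

S ∉ T[0,2] ⇒ NO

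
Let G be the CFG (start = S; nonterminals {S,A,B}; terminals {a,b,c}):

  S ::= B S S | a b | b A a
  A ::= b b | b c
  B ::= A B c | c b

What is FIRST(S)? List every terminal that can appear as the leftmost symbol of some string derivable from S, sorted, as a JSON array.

FIRST sets, iterate to fixpoint:
pass 1:
  A via A→b b: +{b}
  B via B→A B c: +{b}
  B via B→c b: +{c}
  S via S→B S S: +{b,c}
  S via S→a b: +{a}
  FIRST[S]={a,b,c}  FIRST[A]={b}  FIRST[B]={b,c}
pass 2: done
  FIRST[S]={a,b,c}  FIRST[A]={b}  FIRST[B]={b,c}

FIRST(S) = ["a", "b", "c"]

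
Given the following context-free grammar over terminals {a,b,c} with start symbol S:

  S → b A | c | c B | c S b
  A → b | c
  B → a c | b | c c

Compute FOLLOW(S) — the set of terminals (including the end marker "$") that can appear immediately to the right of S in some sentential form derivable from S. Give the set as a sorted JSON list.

Compute FIRST by fixpoint:
[1]
  A via A→b: +{b}
  A via A→c: +{c}
  B via B→a c: +{a}
  B via B→b: +{b}
  B via B→c c: +{c}
  S via S→b A: +{b}
  S via S→c: +{c}
  FIRST(S)={b,c}  FIRST(A)={b,c}  FIRST(B)={a,b,c}
[2] — fixpoint
  FIRST(S)={b,c}  FIRST(A)={b,c}  FIRST(B)={a,b,c}

FOLLOW iteration:
seed FOLLOW(S) with $
round 1:
  S→b A: FOLLOW(A) ⊇ FOLLOW(S) ⊇ {$}; new: +{$}
  S→c B: FOLLOW(B) ⊇ FOLLOW(S) ⊇ {$}; new: +{$}
  S→c S b: FOLLOW(S) ⊇ FIRST(b) = {b}; new: +{b}
  S: {$,b}  A: {$}  B: {$}
round 2:
  S→b A: FOLLOW(A) ⊇ FOLLOW(S) ⊇ {$,b}; new: +{b}
  S→c B: FOLLOW(B) ⊇ FOLLOW(S) ⊇ {$,b}; new: +{b}
  S: {$,b}  A: {$,b}  B: {$,b}
round 3: (stable)
  S: {$,b}  A: {$,b}  B: {$,b}

FOLLOW(S) = ["$", "b"]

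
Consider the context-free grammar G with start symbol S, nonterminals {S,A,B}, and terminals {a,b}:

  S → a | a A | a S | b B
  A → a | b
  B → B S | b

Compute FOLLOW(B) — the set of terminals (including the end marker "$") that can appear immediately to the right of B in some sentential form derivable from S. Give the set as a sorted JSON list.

Compute FIRST by fixpoint:
pass 1:
  A via A→a: +{a}
  A via A→b: +{b}
  B via B→b: +{b}
  S via S→a: +{a}
  S via S→b B: +{b}
  FIRST[S]={a,b}  FIRST[A]={a,b}  FIRST[B]={b}
pass 2: — fixpoint
  FIRST[S]={a,b}  FIRST[A]={a,b}  FIRST[B]={b}

Compute FOLLOW by fixpoint:
FOLLOW(S) := {$}
iter 1:
  B→B S: FOLLOW(B) ⊇ FIRST(S) = {a,b}; new: +{a,b}
  B→B S: FOLLOW(S) ⊇ FOLLOW(B) ⊇ {a,b}; new: +{a,b}
  S→a A: FOLLOW(A) ⊇ FOLLOW(S) ⊇ {$,a,b}; new: +{$,a,b}
  S→b B: FOLLOW(B) ⊇ FOLLOW(S) ⊇ {$,a,b}; new: +{$}
  FOLLOW(S)={$,a,b}  FOLLOW(A)={$,a,b}  FOLLOW(B)={$,a,b}
iter 2: (no change)
  FOLLOW(S)={$,a,b}  FOLLOW(A)={$,a,b}  FOLLOW(B)={$,a,b}

FOLLOW(B) = ["$", "a", "b"]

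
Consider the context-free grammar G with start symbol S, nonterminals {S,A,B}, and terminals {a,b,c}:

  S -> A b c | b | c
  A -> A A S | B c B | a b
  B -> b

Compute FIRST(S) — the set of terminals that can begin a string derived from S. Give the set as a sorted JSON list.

Compute FIRST by fixpoint:
[1]
  A via A→a b: +{a}
  B via B→b: +{b}
  S via S→A b c: +{a}
  S via S→b: +{b}
  S via S→c: +{c}
  FIRST[S]={a,b,c}  FIRST[A]={a}  FIRST[B]={b}
[2]
  A via A→B c B: +{b}
  FIRST[S]={a,b,c}  FIRST[A]={a,b}  FIRST[B]={b}
[3] (no change)
  FIRST[S]={a,b,c}  FIRST[A]={a,b}  FIRST[B]={b}

FIRST(S) = ["a", "b", "c"]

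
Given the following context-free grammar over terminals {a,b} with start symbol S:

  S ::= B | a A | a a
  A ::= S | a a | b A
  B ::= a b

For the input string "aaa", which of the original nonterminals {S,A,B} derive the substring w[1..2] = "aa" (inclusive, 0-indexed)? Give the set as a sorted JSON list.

CNF form of G:
  S -> T0 A | T0 T0 | T0 T1
  A -> T0 A | T0 T0 | T0 T1 | T1 A
  B -> T0 T1
  T0 -> a
  T1 -> b

Fill CYK table bottom-up, restricted to cells inside w[1..2]:
  cell(1,1) a: {T0}  orig:{}
  cell(2,2) a: {T0}  orig:{}
  cell(1,2) aa: {A,S}

Original NTs in T[1,2] deriving "aa": ["A", "S"]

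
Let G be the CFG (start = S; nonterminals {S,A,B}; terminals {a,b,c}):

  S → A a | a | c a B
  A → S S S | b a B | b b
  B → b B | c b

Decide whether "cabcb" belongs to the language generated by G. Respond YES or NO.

Convert to CNF:
  S -> A T1 | T2 X5 | a
  A -> S X3 | T0 T0 | T0 X4
  B -> T0 B | T2 T0
  T0 -> b
  T1 -> a
  T2 -> c
  X3 -> S S
  X4 -> T1 B
  X5 -> T1 B

CYK table (by increasing span):
  [0..0]={T2}  "c"  orig:{}
  [1..1]={S,T1}  "a"  orig:{S}
  [2..2]={T0}  "b"  orig:{}
  [3..3]={T2}  "c"  orig:{}
  [4..4]={T0}  "b"  orig:{}
  [0..1]=∅  "ca"
  [1..2]=∅  "ab"
  [2..3]=∅  "bc"
  [3..4]={B}  "cb"
  [0..2]=∅  "cab"
  [1..3]=∅  "abc"
  [2..4]={B}  "bcb"
  [0..3]=∅  "cabc"
  [1..4]={X4,X5}  "abcb"  orig:{}
  [0..4]={S}  "cabcb"

S ∈ T[0,4] ⇒ YES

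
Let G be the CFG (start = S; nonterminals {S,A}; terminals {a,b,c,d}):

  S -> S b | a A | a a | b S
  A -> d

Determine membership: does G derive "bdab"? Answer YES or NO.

CNF form of G:
  S -> S T0 | T0 S | T1 A | T1 T1
  A -> d
  T0 -> b
  T1 -> a

Fill CYK table bottom-up:
  T[0,0] 'b' = {T0}  orig:{}
  T[1,1] 'd' = {A}
  T[2,2] 'a' = {T1}  orig:{}
  T[3,3] 'b' = {T0}  orig:{}
  T[0,1] 'bd' = ∅
  T[1,2] 'da' = ∅
  T[2,3] 'ab' = ∅
  T[0,2] 'bda' = ∅
  T[1,3] 'dab' = ∅
  T[0,3] 'bdab' = ∅

S ∉ T[0,3] ⇒ NO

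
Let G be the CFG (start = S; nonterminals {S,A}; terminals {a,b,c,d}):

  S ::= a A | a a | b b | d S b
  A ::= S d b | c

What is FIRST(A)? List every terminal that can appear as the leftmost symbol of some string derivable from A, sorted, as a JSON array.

Compute FIRST by fixpoint:
iter 1:
  A via A→c: +{c}
  S via S→a A: +{a}
  S via S→b b: +{b}
  S via S→d S b: +{d}
  FIRST[S]={a,b,d}  FIRST[A]={c}
iter 2:
  A via A→S d b: +{a,b,d}
  FIRST[S]={a,b,d}  FIRST[A]={a,b,c,d}
iter 3: done
  FIRST[S]={a,b,d}  FIRST[A]={a,b,c,d}

FIRST(A) = ["a", "b", "c", "d"]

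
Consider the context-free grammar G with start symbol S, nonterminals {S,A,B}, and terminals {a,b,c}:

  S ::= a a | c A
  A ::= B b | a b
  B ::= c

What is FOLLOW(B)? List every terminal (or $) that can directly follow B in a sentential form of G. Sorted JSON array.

Compute FIRST by fixpoint:
[1]
  A via A→a b: +{a}
  B via B→c: +{c}
  S via S→a a: +{a}
  S via S→c A: +{c}
  FIRST[S]={a,c}  FIRST[A]={a}  FIRST[B]={c}
[2]
  A via A→B b: +{c}
  FIRST[S]={a,c}  FIRST[A]={a,c}  FIRST[B]={c}
[3] (stable)
  FIRST[S]={a,c}  FIRST[A]={a,c}  FIRST[B]={c}

FOLLOW sets:
FOLLOW(S) := {$}
[1]
  A→B b: FOLLOW(B) ⊇ FIRST(b) = {b}; new: +{b}
  S→c A: FOLLOW(A) ⊇ FOLLOW(S) ⊇ {$}; new: +{$}
  FOLLOW(S)={$}  FOLLOW(A)={$}  FOLLOW(B)={b}
[2] (stable)
  FOLLOW(S)={$}  FOLLOW(A)={$}  FOLLOW(B)={b}

FOLLOW(B) = ["b"]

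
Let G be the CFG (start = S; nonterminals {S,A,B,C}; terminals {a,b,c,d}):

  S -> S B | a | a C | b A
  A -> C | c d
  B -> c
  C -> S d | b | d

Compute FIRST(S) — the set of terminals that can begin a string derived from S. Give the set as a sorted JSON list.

FIRST iteration:
round 1:
  A via A→c d: +{c}
  B via B→c: +{c}
  C via C→b: +{b}
  C via C→d: +{d}
  S via S→a: +{a}
  S via S→b A: +{b}
  S: {a,b}  A: {c}  B: {c}  C: {b,d}
round 2:
  A via A→C: +{b,d}
  C via C→S d: +{a}
  S: {a,b}  A: {b,c,d}  B: {c}  C: {a,b,d}
round 3:
  A via A→C: +{a}
  S: {a,b}  A: {a,b,c,d}  B: {c}  C: {a,b,d}
round 4: — fixpoint
  S: {a,b}  A: {a,b,c,d}  B: {c}  C: {a,b,d}

FIRST(S) = ["a", "b"]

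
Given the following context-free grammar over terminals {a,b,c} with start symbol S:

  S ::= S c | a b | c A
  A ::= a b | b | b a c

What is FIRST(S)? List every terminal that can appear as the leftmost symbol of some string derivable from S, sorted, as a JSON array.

FIRST iteration:
[1]
  A via A→a b: +{a}
  A via A→b: +{b}
  S via S→a b: +{a}
  S via S→c A: +{c}
  FIRST[S]={a,c}  FIRST[A]={a,b}
[2] done
  FIRST[S]={a,c}  FIRST[A]={a,b}

FIRST(S) = ["a", "c"]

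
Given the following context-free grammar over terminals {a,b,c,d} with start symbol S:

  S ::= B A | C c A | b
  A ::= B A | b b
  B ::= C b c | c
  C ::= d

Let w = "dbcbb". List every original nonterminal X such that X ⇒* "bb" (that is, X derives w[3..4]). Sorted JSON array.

CNF form of G:
  S -> B A | C X3 | b
  A -> B A | T0 T0
  B -> C X2 | c
  C -> d
  T0 -> b
  T1 -> c
  X2 -> T0 T1
  X3 -> T1 A

Fill CYK table bottom-up (cells [i..j] with 3 ≤ i ≤ j ≤ 4 only):
  T[3,3] 'b' = {S,T0}  orig:{S}
  T[4,4] 'b' = {S,T0}  orig:{S}
  T[3,4] 'bb' = {A}

Original NTs in T[3,4] deriving "bb": ["A"]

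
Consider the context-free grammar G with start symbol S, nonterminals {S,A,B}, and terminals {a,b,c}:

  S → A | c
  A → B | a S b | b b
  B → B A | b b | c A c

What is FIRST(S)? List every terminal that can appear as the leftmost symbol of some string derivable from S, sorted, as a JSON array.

Compute FIRST by fixpoint:
[1]
  A via A→a S b: +{a}
  A via A→b b: +{b}
  B via B→b b: +{b}
  B via B→c A c: +{c}
  S via S→A: +{a,b}
  S via S→c: +{c}
  S: {a,b,c}  A: {a,b}  B: {b,c}
[2]
  A via A→B: +{c}
  S: {a,b,c}  A: {a,b,c}  B: {b,c}
[3] (no change)
  S: {a,b,c}  A: {a,b,c}  B: {b,c}

FIRST(S) = ["a", "b", "c"]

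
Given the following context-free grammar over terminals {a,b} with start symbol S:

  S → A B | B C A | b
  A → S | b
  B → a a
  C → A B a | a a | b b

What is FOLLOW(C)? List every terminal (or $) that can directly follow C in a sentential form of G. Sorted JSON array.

FIRST sets, iterate to fixpoint:
round 1:
  A via A→b: +{b}
  B via B→a a: +{a}
  C via C→A B a: +{b}
  C via C→a a: +{a}
  S via S→A B: +{b}
  S via S→B C A: +{a}
  FIRST(S)={a,b}  FIRST(A)={b}  FIRST(B)={a}  FIRST(C)={a,b}
round 2:
  A via A→S: +{a}
  FIRST(S)={a,b}  FIRST(A)={a,b}  FIRST(B)={a}  FIRST(C)={a,b}
round 3: done
  FIRST(S)={a,b}  FIRST(A)={a,b}  FIRST(B)={a}  FIRST(C)={a,b}

FOLLOW iteration:
seed FOLLOW(S) with $
iter 1:
  C→A B a: FOLLOW(A) ⊇ FIRST(B) = {a}; new: +{a}
  C→A B a: FOLLOW(B) ⊇ FIRST(a) = {a}; new: +{a}
  S→A B: FOLLOW(B) ⊇ FOLLOW(S) ⊇ {$}; new: +{$}
  S→B C A: FOLLOW(B) ⊇ FIRST(C) = {a,b}; new: +{b}
  S→B C A: FOLLOW(C) ⊇ FIRST(A) = {a,b}; new: +{a,b}
  S→B C A: FOLLOW(A) ⊇ FOLLOW(S) ⊇ {$}; new: +{$}
  S: {$}  A: {$,a}  B: {$,a,b}  C: {a,b}
iter 2:
  A→S: FOLLOW(S) ⊇ FOLLOW(A) ⊇ {$,a}; new: +{a}
  S: {$,a}  A: {$,a}  B: {$,a,b}  C: {a,b}
iter 3: (stable)
  S: {$,a}  A: {$,a}  B: {$,a,b}  C: {a,b}

FOLLOW(C) = ["a", "b"]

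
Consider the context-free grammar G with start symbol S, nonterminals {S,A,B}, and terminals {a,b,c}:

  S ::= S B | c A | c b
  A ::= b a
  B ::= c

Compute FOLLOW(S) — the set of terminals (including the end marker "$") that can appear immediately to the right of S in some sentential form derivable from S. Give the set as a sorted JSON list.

FIRST iteration:
pass 1:
  A via A→b a: +{b}
  B via B→c: +{c}
  S via S→c A: +{c}
  FIRST(S)={c}  FIRST(A)={b}  FIRST(B)={c}
pass 2: (no change)
  FIRST(S)={c}  FIRST(A)={b}  FIRST(B)={c}

FOLLOW sets:
seed FOLLOW(S) with $
pass 1:
  S→S B: FOLLOW(S) ⊇ FIRST(B) = {c}; new: +{c}
  S→S B: FOLLOW(B) ⊇ FOLLOW(S) ⊇ {$,c}; new: +{$,c}
  S→c A: FOLLOW(A) ⊇ FOLLOW(S) ⊇ {$,c}; new: +{$,c}
  FOLLOW[S]={$,c}  FOLLOW[A]={$,c}  FOLLOW[B]={$,c}
pass 2: (no change)
  FOLLOW[S]={$,c}  FOLLOW[A]={$,c}  FOLLOW[B]={$,c}

FOLLOW(S) = ["$", "c"]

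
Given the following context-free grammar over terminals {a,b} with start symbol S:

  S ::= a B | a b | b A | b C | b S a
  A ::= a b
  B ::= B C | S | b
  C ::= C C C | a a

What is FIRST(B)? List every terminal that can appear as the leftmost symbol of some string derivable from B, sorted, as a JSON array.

Compute FIRST by fixpoint:
round 1:
  A via A→a b: +{a}
  B via B→b: +{b}
  C via C→a a: +{a}
  S via S→a B: +{a}
  S via S→b A: +{b}
  FIRST(S)={a,b}  FIRST(A)={a}  FIRST(B)={b}  FIRST(C)={a}
round 2:
  B via B→S: +{a}
  FIRST(S)={a,b}  FIRST(A)={a}  FIRST(B)={a,b}  FIRST(C)={a}
round 3: (stable)
  FIRST(S)={a,b}  FIRST(A)={a}  FIRST(B)={a,b}  FIRST(C)={a}

FIRST(B) = ["a", "b"]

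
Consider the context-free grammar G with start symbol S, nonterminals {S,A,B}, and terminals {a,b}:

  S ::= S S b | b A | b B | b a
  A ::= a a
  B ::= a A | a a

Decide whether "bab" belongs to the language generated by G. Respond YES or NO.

CNF form of G:
  S -> S X2 | T1 A | T1 B | T1 T0
  A -> T0 T0
  B -> T0 A | T0 T0
  T0 -> a
  T1 -> b
  X2 -> S T1

CYK fill:
  T[0,0] 'b' = {T1}  orig:{}
  T[1,1] 'a' = {T0}  orig:{}
  T[2,2] 'b' = {T1}  orig:{}
  T[0,1] 'ba' = {S}
  T[1,2] 'ab' = ∅
  T[0,2] 'bab' = {X2}  orig:{}

S ∉ T[0,2] ⇒ NO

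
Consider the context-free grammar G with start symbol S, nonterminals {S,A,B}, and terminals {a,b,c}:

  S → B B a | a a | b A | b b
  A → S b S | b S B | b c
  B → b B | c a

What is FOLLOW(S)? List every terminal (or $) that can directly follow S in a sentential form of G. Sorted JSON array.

Compute FIRST by fixpoint:
round 1:
  A via A→b S B: +{b}
  B via B→b B: +{b}
  B via B→c a: +{c}
  S via S→B B a: +{b,c}
  S via S→a a: +{a}
  FIRST[S]={a,b,c}  FIRST[A]={b}  FIRST[B]={b,c}
round 2:
  A via A→S b S: +{a,c}
  FIRST[S]={a,b,c}  FIRST[A]={a,b,c}  FIRST[B]={b,c}
round 3: (stable)
  FIRST[S]={a,b,c}  FIRST[A]={a,b,c}  FIRST[B]={b,c}

FOLLOW iteration:
initialize: $ ∈ FOLLOW(S)
pass 1:
  A→S b S: FOLLOW(S) ⊇ FIRST(b) = {b}; new: +{b}
  A→b S B: FOLLOW(S) ⊇ FIRST(B) = {b,c}; new: +{c}
  S→B B a: FOLLOW(B) ⊇ FIRST(B) = {b,c}; new: +{b,c}
  S→B B a: FOLLOW(B) ⊇ FIRST(a) = {a}; new: +{a}
  S→b A: FOLLOW(A) ⊇ FOLLOW(S) ⊇ {$,b,c}; new: +{$,b,c}
  FOLLOW(S)={$,b,c}  FOLLOW(A)={$,b,c}  FOLLOW(B)={a,b,c}
pass 2:
  A→b S B: FOLLOW(B) ⊇ FOLLOW(A) ⊇ {$,b,c}; new: +{$}
  FOLLOW(S)={$,b,c}  FOLLOW(A)={$,b,c}  FOLLOW(B)={$,a,b,c}
pass 3: — fixpoint
  FOLLOW(S)={$,b,c}  FOLLOW(A)={$,b,c}  FOLLOW(B)={$,a,b,c}

FOLLOW(S) = ["$", "b", "c"]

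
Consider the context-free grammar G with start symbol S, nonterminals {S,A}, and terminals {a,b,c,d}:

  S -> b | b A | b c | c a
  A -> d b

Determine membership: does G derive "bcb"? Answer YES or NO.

CNF form of G:
  S -> T1 A | T1 T2 | T2 T3 | b
  A -> T0 T1
  T0 -> d
  T1 -> b
  T2 -> c
  T3 -> a

CYK table (by increasing span):
  T[0,0] 'b' = {S,T1}  orig:{S}
  T[1,1] 'c' = {T2}  orig:{}
  T[2,2] 'b' = {S,T1}  orig:{S}
  T[0,1] 'bc' = {S}
  T[1,2] 'cb' = ∅
  T[0,2] 'bcb' = ∅

S ∉ T[0,2] ⇒ NO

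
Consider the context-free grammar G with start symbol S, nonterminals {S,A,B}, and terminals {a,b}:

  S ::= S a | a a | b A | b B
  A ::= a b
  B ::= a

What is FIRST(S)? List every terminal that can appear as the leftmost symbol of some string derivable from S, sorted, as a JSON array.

FIRST sets, iterate to fixpoint:
pass 1:
  A via A→a b: +{a}
  B via B→a: +{a}
  S via S→a a: +{a}
  S via S→b A: +{b}
  S: {a,b}  A: {a}  B: {a}
pass 2: (no change)
  S: {a,b}  A: {a}  B: {a}

FIRST(S) = ["a", "b"]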